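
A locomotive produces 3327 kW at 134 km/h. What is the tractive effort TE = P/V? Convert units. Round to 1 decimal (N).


Convert: P = 3327 kW = 3327000 W
V = 134 / 3.6 = 37.2222 m/s
TE = 3327000 / 37.2222
TE = 89382.1 N

89382.1


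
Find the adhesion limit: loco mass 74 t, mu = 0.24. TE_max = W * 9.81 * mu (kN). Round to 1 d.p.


TE_max = W * g * mu
TE_max = 74 * 9.81 * 0.24
TE_max = 725.94 * 0.24
TE_max = 174.2 kN

174.2


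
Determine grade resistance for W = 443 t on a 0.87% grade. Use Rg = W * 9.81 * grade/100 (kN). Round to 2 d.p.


Rg = W * 9.81 * grade / 100
Rg = 443 * 9.81 * 0.87 / 100
Rg = 4345.83 * 0.0087
Rg = 37.81 kN

37.81


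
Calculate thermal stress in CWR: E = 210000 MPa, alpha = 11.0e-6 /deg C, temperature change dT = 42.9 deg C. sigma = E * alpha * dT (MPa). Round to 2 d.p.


sigma = E * alpha * dT
sigma = 210000 * 11.0e-6 * 42.9
sigma = 2.31 * 42.9
sigma = 99.10 MPa

99.10


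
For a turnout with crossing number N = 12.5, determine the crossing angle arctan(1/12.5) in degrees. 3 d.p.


1/N = 1/12.5 = 0.08
angle = arctan(0.08) = 0.07983 rad
angle = 0.07983 * 180/pi = 4.574 degrees

4.574


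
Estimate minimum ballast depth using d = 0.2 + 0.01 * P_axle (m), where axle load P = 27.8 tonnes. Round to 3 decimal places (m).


d = 0.2 + 0.01 * 27.8
d = 0.2 + 0.278
d = 0.478 m

0.478


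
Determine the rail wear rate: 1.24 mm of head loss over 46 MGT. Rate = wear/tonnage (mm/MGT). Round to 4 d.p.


Wear rate = total wear / cumulative tonnage
Rate = 1.24 / 46
Rate = 0.0270 mm/MGT

0.0270


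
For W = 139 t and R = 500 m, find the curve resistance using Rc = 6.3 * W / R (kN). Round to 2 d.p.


Rc = 6.3 * W / R
Rc = 6.3 * 139 / 500
Rc = 875.7 / 500
Rc = 1.75 kN

1.75


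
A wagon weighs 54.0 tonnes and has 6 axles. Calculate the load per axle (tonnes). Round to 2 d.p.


Load per axle = total weight / number of axles
Load = 54.0 / 6
Load = 9.00 tonnes

9.00


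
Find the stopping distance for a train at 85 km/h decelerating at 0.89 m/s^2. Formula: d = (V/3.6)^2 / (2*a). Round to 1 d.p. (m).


Convert speed: V = 85 / 3.6 = 23.6111 m/s
V^2 = 557.4846
d = 557.4846 / (2 * 0.89)
d = 557.4846 / 1.78
d = 313.2 m

313.2


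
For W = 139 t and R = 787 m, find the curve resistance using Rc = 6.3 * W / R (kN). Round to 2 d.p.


Rc = 6.3 * W / R
Rc = 6.3 * 139 / 787
Rc = 875.7 / 787
Rc = 1.11 kN

1.11


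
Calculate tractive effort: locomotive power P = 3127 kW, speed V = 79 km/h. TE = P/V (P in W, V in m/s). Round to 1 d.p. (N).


Convert: P = 3127 kW = 3127000 W
V = 79 / 3.6 = 21.9444 m/s
TE = 3127000 / 21.9444
TE = 142496.2 N

142496.2


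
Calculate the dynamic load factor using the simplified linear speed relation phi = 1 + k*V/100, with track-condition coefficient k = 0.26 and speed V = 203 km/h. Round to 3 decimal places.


phi = 1 + k * V / 100
phi = 1 + 0.26 * 203 / 100
phi = 1 + 0.5278
phi = 1.528

1.528


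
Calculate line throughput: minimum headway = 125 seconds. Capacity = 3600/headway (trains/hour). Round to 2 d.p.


Capacity = 3600 / headway
Capacity = 3600 / 125
Capacity = 28.80 trains/hour

28.80


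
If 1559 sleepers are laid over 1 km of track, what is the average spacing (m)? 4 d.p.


Spacing = 1000 m / number of sleepers
Spacing = 1000 / 1559
Spacing = 0.6414 m

0.6414


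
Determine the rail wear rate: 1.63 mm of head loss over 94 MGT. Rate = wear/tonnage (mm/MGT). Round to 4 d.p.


Wear rate = total wear / cumulative tonnage
Rate = 1.63 / 94
Rate = 0.0173 mm/MGT

0.0173


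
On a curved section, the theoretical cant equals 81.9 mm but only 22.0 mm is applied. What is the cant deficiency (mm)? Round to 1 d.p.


Cant deficiency = equilibrium cant - actual cant
CD = 81.9 - 22.0
CD = 59.9 mm

59.9


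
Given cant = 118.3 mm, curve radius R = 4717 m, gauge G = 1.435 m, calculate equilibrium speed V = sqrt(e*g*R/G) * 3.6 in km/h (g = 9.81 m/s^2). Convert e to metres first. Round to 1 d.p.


Convert cant: e = 118.3 mm = 0.1183 m
V_ms = sqrt(0.1183 * 9.81 * 4717 / 1.435)
V_ms = sqrt(3814.764454) = 61.7638 m/s
V = 61.7638 * 3.6 = 222.3 km/h

222.3


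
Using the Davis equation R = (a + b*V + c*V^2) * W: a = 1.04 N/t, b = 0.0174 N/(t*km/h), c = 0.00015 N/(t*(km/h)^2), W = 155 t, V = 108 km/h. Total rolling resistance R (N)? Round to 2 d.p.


b*V = 0.0174 * 108 = 1.8792
c*V^2 = 0.00015 * 11664 = 1.7496
R_per_t = 1.04 + 1.8792 + 1.7496 = 4.6688 N/t
R_total = 4.6688 * 155 = 723.66 N

723.66


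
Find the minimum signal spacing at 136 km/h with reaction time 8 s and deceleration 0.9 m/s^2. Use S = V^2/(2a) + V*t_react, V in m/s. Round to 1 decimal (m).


V = 136 / 3.6 = 37.7778 m/s
Braking distance = 37.7778^2 / (2*0.9) = 792.8669 m
Sighting distance = 37.7778 * 8 = 302.2222 m
S = 792.8669 + 302.2222 = 1095.1 m

1095.1


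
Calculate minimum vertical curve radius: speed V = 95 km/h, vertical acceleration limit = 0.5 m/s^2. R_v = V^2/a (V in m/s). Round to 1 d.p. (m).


Convert speed: V = 95 / 3.6 = 26.3889 m/s
V^2 = 696.3735 m^2/s^2
R_v = 696.3735 / 0.5
R_v = 1392.7 m

1392.7


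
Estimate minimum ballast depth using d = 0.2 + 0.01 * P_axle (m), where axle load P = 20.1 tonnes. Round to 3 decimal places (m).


d = 0.2 + 0.01 * 20.1
d = 0.2 + 0.201
d = 0.401 m

0.401


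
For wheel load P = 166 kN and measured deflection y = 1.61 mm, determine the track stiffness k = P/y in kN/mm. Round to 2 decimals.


Track stiffness k = P / y
k = 166 / 1.61
k = 103.11 kN/mm

103.11


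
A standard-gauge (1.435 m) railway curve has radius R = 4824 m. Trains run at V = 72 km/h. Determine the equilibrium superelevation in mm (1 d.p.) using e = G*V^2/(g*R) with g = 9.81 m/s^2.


Convert speed: V = 72 / 3.6 = 20.0 m/s
Apply formula: e = 1.435 * 20.0^2 / (9.81 * 4824)
e = 1.435 * 400.0 / 47323.44
e = 0.012129 m = 12.1 mm

12.1


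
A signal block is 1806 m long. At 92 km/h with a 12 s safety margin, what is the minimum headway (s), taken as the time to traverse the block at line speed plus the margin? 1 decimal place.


V = 92 / 3.6 = 25.5556 m/s
Block traversal time = 1806 / 25.5556 = 70.6696 s
Headway = 70.6696 + 12
Headway = 82.7 s

82.7


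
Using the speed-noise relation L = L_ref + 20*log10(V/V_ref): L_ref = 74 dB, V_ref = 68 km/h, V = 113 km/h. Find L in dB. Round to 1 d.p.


V/V_ref = 113 / 68 = 1.661765
log10(1.661765) = 0.22057
20 * 0.22057 = 4.4114
L = 74 + 4.4114 = 78.4 dB

78.4


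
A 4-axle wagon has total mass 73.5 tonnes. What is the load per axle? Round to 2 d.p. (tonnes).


Load per axle = total weight / number of axles
Load = 73.5 / 4
Load = 18.38 tonnes

18.38


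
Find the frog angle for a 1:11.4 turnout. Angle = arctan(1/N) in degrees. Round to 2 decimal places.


1/N = 1/11.4 = 0.087719
angle = arctan(0.087719) = 0.087495 rad
angle = 0.087495 * 180/pi = 5.01 degrees

5.01


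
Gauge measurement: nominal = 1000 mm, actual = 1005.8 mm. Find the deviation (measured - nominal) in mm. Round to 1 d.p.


Deviation = measured - nominal
Deviation = 1005.8 - 1000
Deviation = 5.8 mm

5.8


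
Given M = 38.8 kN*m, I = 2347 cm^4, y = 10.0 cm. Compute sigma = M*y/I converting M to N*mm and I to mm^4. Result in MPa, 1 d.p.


Convert units:
M = 38.8 kN*m = 38800000 N*mm
y = 10.0 cm = 100 mm
I = 2347 cm^4 = 23470000 mm^4
sigma = 38800000 * 100 / 23470000
sigma = 165.3 MPa

165.3


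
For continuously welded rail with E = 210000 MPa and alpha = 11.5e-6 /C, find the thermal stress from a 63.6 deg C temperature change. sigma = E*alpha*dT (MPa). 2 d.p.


sigma = E * alpha * dT
sigma = 210000 * 11.5e-6 * 63.6
sigma = 2.415 * 63.6
sigma = 153.59 MPa

153.59


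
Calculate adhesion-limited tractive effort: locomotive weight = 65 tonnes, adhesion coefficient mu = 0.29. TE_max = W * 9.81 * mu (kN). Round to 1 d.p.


TE_max = W * g * mu
TE_max = 65 * 9.81 * 0.29
TE_max = 637.65 * 0.29
TE_max = 184.9 kN

184.9


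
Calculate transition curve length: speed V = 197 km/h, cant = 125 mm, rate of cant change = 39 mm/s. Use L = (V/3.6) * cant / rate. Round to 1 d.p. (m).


Convert speed: V = 197 / 3.6 = 54.7222 m/s
L = 54.7222 * 125 / 39
L = 6840.2778 / 39
L = 175.4 m

175.4


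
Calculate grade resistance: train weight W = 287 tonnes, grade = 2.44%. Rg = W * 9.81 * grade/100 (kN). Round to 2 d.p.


Rg = W * 9.81 * grade / 100
Rg = 287 * 9.81 * 2.44 / 100
Rg = 2815.47 * 0.0244
Rg = 68.70 kN

68.70


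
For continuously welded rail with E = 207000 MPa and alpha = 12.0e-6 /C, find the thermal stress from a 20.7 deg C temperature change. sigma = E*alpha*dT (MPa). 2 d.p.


sigma = E * alpha * dT
sigma = 207000 * 12.0e-6 * 20.7
sigma = 2.484 * 20.7
sigma = 51.42 MPa

51.42


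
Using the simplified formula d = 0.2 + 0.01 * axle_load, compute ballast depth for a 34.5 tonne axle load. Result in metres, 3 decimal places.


d = 0.2 + 0.01 * 34.5
d = 0.2 + 0.345
d = 0.545 m

0.545


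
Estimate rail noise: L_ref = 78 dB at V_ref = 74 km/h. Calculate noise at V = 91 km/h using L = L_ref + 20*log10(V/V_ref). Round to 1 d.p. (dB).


V/V_ref = 91 / 74 = 1.22973
log10(1.22973) = 0.08981
20 * 0.08981 = 1.7962
L = 78 + 1.7962 = 79.8 dB

79.8


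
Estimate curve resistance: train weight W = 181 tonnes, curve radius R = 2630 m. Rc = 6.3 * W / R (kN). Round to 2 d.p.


Rc = 6.3 * W / R
Rc = 6.3 * 181 / 2630
Rc = 1140.3 / 2630
Rc = 0.43 kN

0.43


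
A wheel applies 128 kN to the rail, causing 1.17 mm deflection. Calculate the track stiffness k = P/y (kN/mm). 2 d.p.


Track stiffness k = P / y
k = 128 / 1.17
k = 109.40 kN/mm

109.40


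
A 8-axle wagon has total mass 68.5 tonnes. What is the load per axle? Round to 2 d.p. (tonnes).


Load per axle = total weight / number of axles
Load = 68.5 / 8
Load = 8.56 tonnes

8.56


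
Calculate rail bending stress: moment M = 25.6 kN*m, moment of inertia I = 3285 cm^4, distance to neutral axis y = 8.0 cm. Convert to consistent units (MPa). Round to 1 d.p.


Convert units:
M = 25.6 kN*m = 25600000 N*mm
y = 8.0 cm = 80 mm
I = 3285 cm^4 = 32850000 mm^4
sigma = 25600000 * 80 / 32850000
sigma = 62.3 MPa

62.3


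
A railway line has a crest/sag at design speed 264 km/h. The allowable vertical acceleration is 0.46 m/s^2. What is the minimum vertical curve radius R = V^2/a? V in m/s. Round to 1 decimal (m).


Convert speed: V = 264 / 3.6 = 73.3333 m/s
V^2 = 5377.7778 m^2/s^2
R_v = 5377.7778 / 0.46
R_v = 11690.8 m

11690.8


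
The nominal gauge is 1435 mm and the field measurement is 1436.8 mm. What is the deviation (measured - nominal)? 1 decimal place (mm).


Deviation = measured - nominal
Deviation = 1436.8 - 1435
Deviation = 1.8 mm

1.8


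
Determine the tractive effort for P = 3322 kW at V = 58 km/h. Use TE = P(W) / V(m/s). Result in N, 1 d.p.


Convert: P = 3322 kW = 3322000 W
V = 58 / 3.6 = 16.1111 m/s
TE = 3322000 / 16.1111
TE = 206193.1 N

206193.1


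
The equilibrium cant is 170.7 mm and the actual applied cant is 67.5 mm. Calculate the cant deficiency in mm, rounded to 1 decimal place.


Cant deficiency = equilibrium cant - actual cant
CD = 170.7 - 67.5
CD = 103.2 mm

103.2


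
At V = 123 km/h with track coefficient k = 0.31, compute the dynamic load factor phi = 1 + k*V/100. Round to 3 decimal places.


phi = 1 + k * V / 100
phi = 1 + 0.31 * 123 / 100
phi = 1 + 0.3813
phi = 1.381

1.381


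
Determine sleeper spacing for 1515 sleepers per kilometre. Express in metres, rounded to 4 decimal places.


Spacing = 1000 m / number of sleepers
Spacing = 1000 / 1515
Spacing = 0.6601 m

0.6601


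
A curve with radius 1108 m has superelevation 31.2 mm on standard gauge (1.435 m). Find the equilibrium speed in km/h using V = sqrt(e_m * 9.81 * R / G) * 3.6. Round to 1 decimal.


Convert cant: e = 31.2 mm = 0.0312 m
V_ms = sqrt(0.0312 * 9.81 * 1108 / 1.435)
V_ms = sqrt(236.325976) = 15.3729 m/s
V = 15.3729 * 3.6 = 55.3 km/h

55.3


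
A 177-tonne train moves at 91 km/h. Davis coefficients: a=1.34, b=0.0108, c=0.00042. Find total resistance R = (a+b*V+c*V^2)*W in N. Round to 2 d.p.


b*V = 0.0108 * 91 = 0.9828
c*V^2 = 0.00042 * 8281 = 3.47802
R_per_t = 1.34 + 0.9828 + 3.47802 = 5.80082 N/t
R_total = 5.80082 * 177 = 1026.75 N

1026.75


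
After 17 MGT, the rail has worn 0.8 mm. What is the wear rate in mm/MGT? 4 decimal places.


Wear rate = total wear / cumulative tonnage
Rate = 0.8 / 17
Rate = 0.0471 mm/MGT

0.0471


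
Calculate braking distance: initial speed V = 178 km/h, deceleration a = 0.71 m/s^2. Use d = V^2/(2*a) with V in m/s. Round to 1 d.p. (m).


Convert speed: V = 178 / 3.6 = 49.4444 m/s
V^2 = 2444.7531
d = 2444.7531 / (2 * 0.71)
d = 2444.7531 / 1.42
d = 1721.7 m

1721.7


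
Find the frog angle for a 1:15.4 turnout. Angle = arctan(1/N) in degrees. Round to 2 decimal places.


1/N = 1/15.4 = 0.064935
angle = arctan(0.064935) = 0.064844 rad
angle = 0.064844 * 180/pi = 3.72 degrees

3.72


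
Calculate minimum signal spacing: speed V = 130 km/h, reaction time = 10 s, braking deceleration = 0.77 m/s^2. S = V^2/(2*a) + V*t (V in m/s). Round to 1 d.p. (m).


V = 130 / 3.6 = 36.1111 m/s
Braking distance = 36.1111^2 / (2*0.77) = 846.7613 m
Sighting distance = 36.1111 * 10 = 361.1111 m
S = 846.7613 + 361.1111 = 1207.9 m

1207.9


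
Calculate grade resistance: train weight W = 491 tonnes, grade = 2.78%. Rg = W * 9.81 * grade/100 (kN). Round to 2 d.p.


Rg = W * 9.81 * grade / 100
Rg = 491 * 9.81 * 2.78 / 100
Rg = 4816.71 * 0.0278
Rg = 133.90 kN

133.90


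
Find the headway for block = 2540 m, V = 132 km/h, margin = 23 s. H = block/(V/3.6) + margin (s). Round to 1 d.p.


V = 132 / 3.6 = 36.6667 m/s
Block traversal time = 2540 / 36.6667 = 69.2727 s
Headway = 69.2727 + 23
Headway = 92.3 s

92.3


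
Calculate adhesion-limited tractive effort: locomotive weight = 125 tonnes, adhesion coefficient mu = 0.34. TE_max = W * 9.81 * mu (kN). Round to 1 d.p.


TE_max = W * g * mu
TE_max = 125 * 9.81 * 0.34
TE_max = 1226.25 * 0.34
TE_max = 416.9 kN

416.9


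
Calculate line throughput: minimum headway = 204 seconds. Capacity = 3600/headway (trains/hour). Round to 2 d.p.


Capacity = 3600 / headway
Capacity = 3600 / 204
Capacity = 17.65 trains/hour

17.65


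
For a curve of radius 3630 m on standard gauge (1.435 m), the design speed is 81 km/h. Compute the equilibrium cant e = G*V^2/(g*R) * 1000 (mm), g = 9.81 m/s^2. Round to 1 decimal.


Convert speed: V = 81 / 3.6 = 22.5 m/s
Apply formula: e = 1.435 * 22.5^2 / (9.81 * 3630)
e = 1.435 * 506.25 / 35610.3
e = 0.020401 m = 20.4 mm

20.4


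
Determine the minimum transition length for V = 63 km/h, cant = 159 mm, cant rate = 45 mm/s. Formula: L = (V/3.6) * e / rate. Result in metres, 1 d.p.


Convert speed: V = 63 / 3.6 = 17.5 m/s
L = 17.5 * 159 / 45
L = 2782.5 / 45
L = 61.8 m

61.8


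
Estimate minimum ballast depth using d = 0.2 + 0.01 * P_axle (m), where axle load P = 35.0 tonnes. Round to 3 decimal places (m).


d = 0.2 + 0.01 * 35.0
d = 0.2 + 0.35
d = 0.550 m

0.550


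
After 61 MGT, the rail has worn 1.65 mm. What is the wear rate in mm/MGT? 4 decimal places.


Wear rate = total wear / cumulative tonnage
Rate = 1.65 / 61
Rate = 0.0270 mm/MGT

0.0270


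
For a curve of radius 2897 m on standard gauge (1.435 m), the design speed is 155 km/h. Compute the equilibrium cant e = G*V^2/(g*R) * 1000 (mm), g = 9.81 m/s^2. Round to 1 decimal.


Convert speed: V = 155 / 3.6 = 43.0556 m/s
Apply formula: e = 1.435 * 43.0556^2 / (9.81 * 2897)
e = 1.435 * 1853.7809 / 28419.57
e = 0.093604 m = 93.6 mm

93.6


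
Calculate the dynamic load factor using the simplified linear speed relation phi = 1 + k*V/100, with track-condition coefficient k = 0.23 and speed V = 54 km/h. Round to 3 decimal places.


phi = 1 + k * V / 100
phi = 1 + 0.23 * 54 / 100
phi = 1 + 0.1242
phi = 1.124

1.124


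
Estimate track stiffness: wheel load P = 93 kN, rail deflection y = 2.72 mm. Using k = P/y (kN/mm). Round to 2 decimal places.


Track stiffness k = P / y
k = 93 / 2.72
k = 34.19 kN/mm

34.19


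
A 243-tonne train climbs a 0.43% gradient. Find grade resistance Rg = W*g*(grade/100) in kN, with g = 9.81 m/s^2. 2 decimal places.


Rg = W * 9.81 * grade / 100
Rg = 243 * 9.81 * 0.43 / 100
Rg = 2383.83 * 0.0043
Rg = 10.25 kN

10.25


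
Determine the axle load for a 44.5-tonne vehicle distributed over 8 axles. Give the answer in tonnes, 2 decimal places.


Load per axle = total weight / number of axles
Load = 44.5 / 8
Load = 5.56 tonnes

5.56


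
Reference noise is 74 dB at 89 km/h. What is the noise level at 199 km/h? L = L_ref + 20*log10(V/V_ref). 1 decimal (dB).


V/V_ref = 199 / 89 = 2.235955
log10(2.235955) = 0.349463
20 * 0.349463 = 6.9893
L = 74 + 6.9893 = 81.0 dB

81.0


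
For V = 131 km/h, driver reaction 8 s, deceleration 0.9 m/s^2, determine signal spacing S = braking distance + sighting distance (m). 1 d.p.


V = 131 / 3.6 = 36.3889 m/s
Braking distance = 36.3889^2 / (2*0.9) = 735.6396 m
Sighting distance = 36.3889 * 8 = 291.1111 m
S = 735.6396 + 291.1111 = 1026.8 m

1026.8


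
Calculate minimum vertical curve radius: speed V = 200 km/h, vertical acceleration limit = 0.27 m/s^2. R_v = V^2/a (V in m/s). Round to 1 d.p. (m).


Convert speed: V = 200 / 3.6 = 55.5556 m/s
V^2 = 3086.4198 m^2/s^2
R_v = 3086.4198 / 0.27
R_v = 11431.2 m

11431.2


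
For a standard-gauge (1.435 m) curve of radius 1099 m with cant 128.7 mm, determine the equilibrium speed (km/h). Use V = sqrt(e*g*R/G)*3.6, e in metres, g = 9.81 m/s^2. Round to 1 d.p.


Convert cant: e = 128.7 mm = 0.1287 m
V_ms = sqrt(0.1287 * 9.81 * 1099 / 1.435)
V_ms = sqrt(966.926239) = 31.0954 m/s
V = 31.0954 * 3.6 = 111.9 km/h

111.9


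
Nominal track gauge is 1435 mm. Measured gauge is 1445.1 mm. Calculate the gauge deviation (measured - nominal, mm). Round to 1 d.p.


Deviation = measured - nominal
Deviation = 1445.1 - 1435
Deviation = 10.1 mm

10.1


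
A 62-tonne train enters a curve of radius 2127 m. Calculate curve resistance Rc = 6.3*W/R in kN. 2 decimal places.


Rc = 6.3 * W / R
Rc = 6.3 * 62 / 2127
Rc = 390.6 / 2127
Rc = 0.18 kN

0.18


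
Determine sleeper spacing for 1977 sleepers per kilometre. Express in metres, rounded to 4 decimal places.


Spacing = 1000 m / number of sleepers
Spacing = 1000 / 1977
Spacing = 0.5058 m

0.5058


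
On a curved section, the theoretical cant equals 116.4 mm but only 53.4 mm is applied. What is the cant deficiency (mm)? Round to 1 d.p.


Cant deficiency = equilibrium cant - actual cant
CD = 116.4 - 53.4
CD = 63.0 mm

63.0


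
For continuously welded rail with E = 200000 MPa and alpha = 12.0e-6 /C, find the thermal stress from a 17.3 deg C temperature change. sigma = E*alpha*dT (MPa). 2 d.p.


sigma = E * alpha * dT
sigma = 200000 * 12.0e-6 * 17.3
sigma = 2.4 * 17.3
sigma = 41.52 MPa

41.52


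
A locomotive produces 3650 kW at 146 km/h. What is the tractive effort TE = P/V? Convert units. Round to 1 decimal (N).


Convert: P = 3650 kW = 3650000 W
V = 146 / 3.6 = 40.5556 m/s
TE = 3650000 / 40.5556
TE = 90000.0 N

90000.0


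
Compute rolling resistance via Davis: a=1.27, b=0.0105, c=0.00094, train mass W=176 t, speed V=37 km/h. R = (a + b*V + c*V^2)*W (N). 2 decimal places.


b*V = 0.0105 * 37 = 0.3885
c*V^2 = 0.00094 * 1369 = 1.28686
R_per_t = 1.27 + 0.3885 + 1.28686 = 2.94536 N/t
R_total = 2.94536 * 176 = 518.38 N

518.38


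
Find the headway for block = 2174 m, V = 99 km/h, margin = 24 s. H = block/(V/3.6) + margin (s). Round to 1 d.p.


V = 99 / 3.6 = 27.5 m/s
Block traversal time = 2174 / 27.5 = 79.0545 s
Headway = 79.0545 + 24
Headway = 103.1 s

103.1


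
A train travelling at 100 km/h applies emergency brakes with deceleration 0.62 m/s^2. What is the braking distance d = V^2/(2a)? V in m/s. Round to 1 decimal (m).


Convert speed: V = 100 / 3.6 = 27.7778 m/s
V^2 = 771.6049
d = 771.6049 / (2 * 0.62)
d = 771.6049 / 1.24
d = 622.3 m

622.3


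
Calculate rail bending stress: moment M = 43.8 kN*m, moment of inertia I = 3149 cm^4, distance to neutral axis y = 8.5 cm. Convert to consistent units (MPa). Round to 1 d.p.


Convert units:
M = 43.8 kN*m = 43800000 N*mm
y = 8.5 cm = 85 mm
I = 3149 cm^4 = 31490000 mm^4
sigma = 43800000 * 85 / 31490000
sigma = 118.2 MPa

118.2


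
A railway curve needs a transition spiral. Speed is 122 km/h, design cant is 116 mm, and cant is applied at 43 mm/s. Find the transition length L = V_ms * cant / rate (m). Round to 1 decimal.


Convert speed: V = 122 / 3.6 = 33.8889 m/s
L = 33.8889 * 116 / 43
L = 3931.1111 / 43
L = 91.4 m

91.4


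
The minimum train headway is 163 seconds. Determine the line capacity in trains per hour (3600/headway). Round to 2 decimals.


Capacity = 3600 / headway
Capacity = 3600 / 163
Capacity = 22.09 trains/hour

22.09


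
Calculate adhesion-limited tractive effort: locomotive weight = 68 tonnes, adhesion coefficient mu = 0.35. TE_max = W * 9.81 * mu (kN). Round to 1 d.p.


TE_max = W * g * mu
TE_max = 68 * 9.81 * 0.35
TE_max = 667.08 * 0.35
TE_max = 233.5 kN

233.5


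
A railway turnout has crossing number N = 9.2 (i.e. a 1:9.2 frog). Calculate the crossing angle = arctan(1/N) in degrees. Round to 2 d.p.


1/N = 1/9.2 = 0.108696
angle = arctan(0.108696) = 0.108271 rad
angle = 0.108271 * 180/pi = 6.20 degrees

6.20


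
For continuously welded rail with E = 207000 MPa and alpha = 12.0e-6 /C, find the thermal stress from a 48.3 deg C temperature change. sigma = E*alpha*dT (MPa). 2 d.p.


sigma = E * alpha * dT
sigma = 207000 * 12.0e-6 * 48.3
sigma = 2.484 * 48.3
sigma = 119.98 MPa

119.98


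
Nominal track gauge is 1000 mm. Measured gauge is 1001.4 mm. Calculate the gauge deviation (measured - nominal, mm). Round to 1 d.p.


Deviation = measured - nominal
Deviation = 1001.4 - 1000
Deviation = 1.4 mm

1.4


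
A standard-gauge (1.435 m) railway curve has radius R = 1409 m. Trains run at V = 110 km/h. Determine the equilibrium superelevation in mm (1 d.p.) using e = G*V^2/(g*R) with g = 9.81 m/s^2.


Convert speed: V = 110 / 3.6 = 30.5556 m/s
Apply formula: e = 1.435 * 30.5556^2 / (9.81 * 1409)
e = 1.435 * 933.642 / 13822.29
e = 0.096929 m = 96.9 mm

96.9


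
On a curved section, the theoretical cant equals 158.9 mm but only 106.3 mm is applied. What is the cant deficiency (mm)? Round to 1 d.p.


Cant deficiency = equilibrium cant - actual cant
CD = 158.9 - 106.3
CD = 52.6 mm

52.6


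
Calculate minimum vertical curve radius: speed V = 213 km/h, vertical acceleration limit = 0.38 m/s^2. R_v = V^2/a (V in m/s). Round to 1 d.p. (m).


Convert speed: V = 213 / 3.6 = 59.1667 m/s
V^2 = 3500.6944 m^2/s^2
R_v = 3500.6944 / 0.38
R_v = 9212.4 m

9212.4


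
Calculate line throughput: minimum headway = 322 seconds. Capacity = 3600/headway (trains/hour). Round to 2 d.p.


Capacity = 3600 / headway
Capacity = 3600 / 322
Capacity = 11.18 trains/hour

11.18


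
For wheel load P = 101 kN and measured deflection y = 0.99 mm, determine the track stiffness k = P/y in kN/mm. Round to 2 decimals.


Track stiffness k = P / y
k = 101 / 0.99
k = 102.02 kN/mm

102.02


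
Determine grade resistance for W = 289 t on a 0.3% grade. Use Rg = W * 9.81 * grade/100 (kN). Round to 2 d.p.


Rg = W * 9.81 * grade / 100
Rg = 289 * 9.81 * 0.3 / 100
Rg = 2835.09 * 0.003
Rg = 8.51 kN

8.51


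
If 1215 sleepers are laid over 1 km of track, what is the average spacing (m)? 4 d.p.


Spacing = 1000 m / number of sleepers
Spacing = 1000 / 1215
Spacing = 0.8230 m

0.8230


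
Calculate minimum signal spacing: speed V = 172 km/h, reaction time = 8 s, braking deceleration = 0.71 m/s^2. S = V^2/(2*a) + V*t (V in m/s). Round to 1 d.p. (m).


V = 172 / 3.6 = 47.7778 m/s
Braking distance = 47.7778^2 / (2*0.71) = 1607.5465 m
Sighting distance = 47.7778 * 8 = 382.2222 m
S = 1607.5465 + 382.2222 = 1989.8 m

1989.8


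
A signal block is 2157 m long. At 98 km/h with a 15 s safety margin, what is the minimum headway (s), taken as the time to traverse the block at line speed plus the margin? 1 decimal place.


V = 98 / 3.6 = 27.2222 m/s
Block traversal time = 2157 / 27.2222 = 79.2367 s
Headway = 79.2367 + 15
Headway = 94.2 s

94.2


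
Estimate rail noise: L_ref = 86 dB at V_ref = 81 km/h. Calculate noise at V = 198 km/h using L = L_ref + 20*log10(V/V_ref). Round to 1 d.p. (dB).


V/V_ref = 198 / 81 = 2.444444
log10(2.444444) = 0.38818
20 * 0.38818 = 7.7636
L = 86 + 7.7636 = 93.8 dB

93.8


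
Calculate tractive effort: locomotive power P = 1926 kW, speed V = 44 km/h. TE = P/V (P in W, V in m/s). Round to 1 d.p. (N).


Convert: P = 1926 kW = 1926000 W
V = 44 / 3.6 = 12.2222 m/s
TE = 1926000 / 12.2222
TE = 157581.8 N

157581.8


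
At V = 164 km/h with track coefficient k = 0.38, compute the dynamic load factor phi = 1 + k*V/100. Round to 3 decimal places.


phi = 1 + k * V / 100
phi = 1 + 0.38 * 164 / 100
phi = 1 + 0.6232
phi = 1.623

1.623


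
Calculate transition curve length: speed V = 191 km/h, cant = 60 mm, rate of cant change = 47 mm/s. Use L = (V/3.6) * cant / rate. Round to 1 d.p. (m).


Convert speed: V = 191 / 3.6 = 53.0556 m/s
L = 53.0556 * 60 / 47
L = 3183.3333 / 47
L = 67.7 m

67.7


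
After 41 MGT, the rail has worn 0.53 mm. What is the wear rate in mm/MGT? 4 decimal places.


Wear rate = total wear / cumulative tonnage
Rate = 0.53 / 41
Rate = 0.0129 mm/MGT

0.0129


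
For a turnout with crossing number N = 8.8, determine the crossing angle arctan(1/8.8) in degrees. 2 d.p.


1/N = 1/8.8 = 0.113636
angle = arctan(0.113636) = 0.113151 rad
angle = 0.113151 * 180/pi = 6.48 degrees

6.48


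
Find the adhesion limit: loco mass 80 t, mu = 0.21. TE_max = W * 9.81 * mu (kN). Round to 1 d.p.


TE_max = W * g * mu
TE_max = 80 * 9.81 * 0.21
TE_max = 784.8 * 0.21
TE_max = 164.8 kN

164.8


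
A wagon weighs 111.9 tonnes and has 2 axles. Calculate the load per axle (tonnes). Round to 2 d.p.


Load per axle = total weight / number of axles
Load = 111.9 / 2
Load = 55.95 tonnes

55.95


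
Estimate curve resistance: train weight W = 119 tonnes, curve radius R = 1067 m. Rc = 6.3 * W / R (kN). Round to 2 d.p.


Rc = 6.3 * W / R
Rc = 6.3 * 119 / 1067
Rc = 749.7 / 1067
Rc = 0.70 kN

0.70


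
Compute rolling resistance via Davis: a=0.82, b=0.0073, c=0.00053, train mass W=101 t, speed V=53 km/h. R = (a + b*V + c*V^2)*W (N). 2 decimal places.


b*V = 0.0073 * 53 = 0.3869
c*V^2 = 0.00053 * 2809 = 1.48877
R_per_t = 0.82 + 0.3869 + 1.48877 = 2.69567 N/t
R_total = 2.69567 * 101 = 272.26 N

272.26


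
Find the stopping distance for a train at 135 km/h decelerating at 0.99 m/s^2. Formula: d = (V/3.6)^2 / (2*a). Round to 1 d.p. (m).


Convert speed: V = 135 / 3.6 = 37.5 m/s
V^2 = 1406.25
d = 1406.25 / (2 * 0.99)
d = 1406.25 / 1.98
d = 710.2 m

710.2


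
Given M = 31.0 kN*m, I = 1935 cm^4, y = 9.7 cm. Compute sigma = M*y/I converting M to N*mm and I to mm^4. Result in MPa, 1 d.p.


Convert units:
M = 31.0 kN*m = 31000000 N*mm
y = 9.7 cm = 97 mm
I = 1935 cm^4 = 19350000 mm^4
sigma = 31000000 * 97 / 19350000
sigma = 155.4 MPa

155.4


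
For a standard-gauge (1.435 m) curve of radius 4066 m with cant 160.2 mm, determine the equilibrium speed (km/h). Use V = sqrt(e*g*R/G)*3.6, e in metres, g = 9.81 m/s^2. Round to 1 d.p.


Convert cant: e = 160.2 mm = 0.1602 m
V_ms = sqrt(0.1602 * 9.81 * 4066 / 1.435)
V_ms = sqrt(4452.941528) = 66.7304 m/s
V = 66.7304 * 3.6 = 240.2 km/h

240.2


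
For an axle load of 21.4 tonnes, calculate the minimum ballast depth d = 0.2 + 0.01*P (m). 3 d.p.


d = 0.2 + 0.01 * 21.4
d = 0.2 + 0.214
d = 0.414 m

0.414


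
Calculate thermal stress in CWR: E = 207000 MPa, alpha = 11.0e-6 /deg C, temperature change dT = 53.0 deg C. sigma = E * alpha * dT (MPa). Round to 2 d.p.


sigma = E * alpha * dT
sigma = 207000 * 11.0e-6 * 53.0
sigma = 2.277 * 53.0
sigma = 120.68 MPa

120.68


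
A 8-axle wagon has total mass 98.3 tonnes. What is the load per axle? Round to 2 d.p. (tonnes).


Load per axle = total weight / number of axles
Load = 98.3 / 8
Load = 12.29 tonnes

12.29


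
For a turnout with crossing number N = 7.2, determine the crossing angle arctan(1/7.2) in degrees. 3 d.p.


1/N = 1/7.2 = 0.138889
angle = arctan(0.138889) = 0.138006 rad
angle = 0.138006 * 180/pi = 7.907 degrees

7.907


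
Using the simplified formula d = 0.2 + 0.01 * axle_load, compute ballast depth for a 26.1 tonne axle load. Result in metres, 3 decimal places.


d = 0.2 + 0.01 * 26.1
d = 0.2 + 0.261
d = 0.461 m

0.461


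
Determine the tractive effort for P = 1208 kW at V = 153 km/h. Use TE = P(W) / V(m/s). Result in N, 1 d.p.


Convert: P = 1208 kW = 1208000 W
V = 153 / 3.6 = 42.5 m/s
TE = 1208000 / 42.5
TE = 28423.5 N

28423.5


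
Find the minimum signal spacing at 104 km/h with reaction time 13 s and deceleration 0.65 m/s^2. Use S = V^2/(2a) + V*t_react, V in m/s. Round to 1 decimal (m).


V = 104 / 3.6 = 28.8889 m/s
Braking distance = 28.8889^2 / (2*0.65) = 641.9753 m
Sighting distance = 28.8889 * 13 = 375.5556 m
S = 641.9753 + 375.5556 = 1017.5 m

1017.5


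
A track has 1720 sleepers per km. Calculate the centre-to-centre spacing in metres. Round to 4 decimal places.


Spacing = 1000 m / number of sleepers
Spacing = 1000 / 1720
Spacing = 0.5814 m

0.5814


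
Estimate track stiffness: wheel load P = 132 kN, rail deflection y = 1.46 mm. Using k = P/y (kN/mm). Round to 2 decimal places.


Track stiffness k = P / y
k = 132 / 1.46
k = 90.41 kN/mm

90.41


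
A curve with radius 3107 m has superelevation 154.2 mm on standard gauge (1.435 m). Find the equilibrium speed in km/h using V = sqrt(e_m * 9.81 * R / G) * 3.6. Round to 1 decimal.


Convert cant: e = 154.2 mm = 0.1542 m
V_ms = sqrt(0.1542 * 9.81 * 3107 / 1.435)
V_ms = sqrt(3275.237013) = 57.2297 m/s
V = 57.2297 * 3.6 = 206.0 km/h

206.0


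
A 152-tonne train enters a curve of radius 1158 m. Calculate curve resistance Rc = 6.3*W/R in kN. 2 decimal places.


Rc = 6.3 * W / R
Rc = 6.3 * 152 / 1158
Rc = 957.6 / 1158
Rc = 0.83 kN

0.83


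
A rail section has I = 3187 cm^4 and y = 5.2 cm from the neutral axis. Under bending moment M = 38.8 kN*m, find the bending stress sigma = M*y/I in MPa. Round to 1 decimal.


Convert units:
M = 38.8 kN*m = 38800000 N*mm
y = 5.2 cm = 52 mm
I = 3187 cm^4 = 31870000 mm^4
sigma = 38800000 * 52 / 31870000
sigma = 63.3 MPa

63.3


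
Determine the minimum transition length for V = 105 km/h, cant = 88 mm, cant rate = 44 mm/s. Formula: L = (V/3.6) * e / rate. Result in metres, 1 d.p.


Convert speed: V = 105 / 3.6 = 29.1667 m/s
L = 29.1667 * 88 / 44
L = 2566.6667 / 44
L = 58.3 m

58.3


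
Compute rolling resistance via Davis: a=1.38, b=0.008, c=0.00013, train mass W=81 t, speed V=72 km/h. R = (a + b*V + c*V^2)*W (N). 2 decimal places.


b*V = 0.008 * 72 = 0.576
c*V^2 = 0.00013 * 5184 = 0.67392
R_per_t = 1.38 + 0.576 + 0.67392 = 2.62992 N/t
R_total = 2.62992 * 81 = 213.02 N

213.02


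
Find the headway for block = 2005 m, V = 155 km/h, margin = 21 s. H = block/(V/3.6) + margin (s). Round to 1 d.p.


V = 155 / 3.6 = 43.0556 m/s
Block traversal time = 2005 / 43.0556 = 46.5677 s
Headway = 46.5677 + 21
Headway = 67.6 s

67.6


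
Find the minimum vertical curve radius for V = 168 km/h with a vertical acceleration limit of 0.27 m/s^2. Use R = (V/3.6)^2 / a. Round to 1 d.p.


Convert speed: V = 168 / 3.6 = 46.6667 m/s
V^2 = 2177.7778 m^2/s^2
R_v = 2177.7778 / 0.27
R_v = 8065.8 m

8065.8


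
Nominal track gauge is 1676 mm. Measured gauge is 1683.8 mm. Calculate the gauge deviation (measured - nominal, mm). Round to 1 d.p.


Deviation = measured - nominal
Deviation = 1683.8 - 1676
Deviation = 7.8 mm

7.8


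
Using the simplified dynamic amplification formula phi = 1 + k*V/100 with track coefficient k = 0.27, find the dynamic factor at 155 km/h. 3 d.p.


phi = 1 + k * V / 100
phi = 1 + 0.27 * 155 / 100
phi = 1 + 0.4185
phi = 1.419

1.419


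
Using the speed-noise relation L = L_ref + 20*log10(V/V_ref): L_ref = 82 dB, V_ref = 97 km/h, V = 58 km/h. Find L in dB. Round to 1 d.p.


V/V_ref = 58 / 97 = 0.597938
log10(0.597938) = -0.223344
20 * -0.223344 = -4.4669
L = 82 + -4.4669 = 77.5 dB

77.5


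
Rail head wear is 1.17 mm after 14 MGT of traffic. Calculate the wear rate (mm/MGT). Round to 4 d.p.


Wear rate = total wear / cumulative tonnage
Rate = 1.17 / 14
Rate = 0.0836 mm/MGT

0.0836


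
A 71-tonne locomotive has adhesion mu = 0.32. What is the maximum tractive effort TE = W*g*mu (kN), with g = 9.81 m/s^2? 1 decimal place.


TE_max = W * g * mu
TE_max = 71 * 9.81 * 0.32
TE_max = 696.51 * 0.32
TE_max = 222.9 kN

222.9


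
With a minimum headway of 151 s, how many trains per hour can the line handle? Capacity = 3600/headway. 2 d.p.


Capacity = 3600 / headway
Capacity = 3600 / 151
Capacity = 23.84 trains/hour

23.84


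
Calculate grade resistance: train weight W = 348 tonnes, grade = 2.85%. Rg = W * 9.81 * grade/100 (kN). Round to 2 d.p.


Rg = W * 9.81 * grade / 100
Rg = 348 * 9.81 * 2.85 / 100
Rg = 3413.88 * 0.0285
Rg = 97.30 kN

97.30


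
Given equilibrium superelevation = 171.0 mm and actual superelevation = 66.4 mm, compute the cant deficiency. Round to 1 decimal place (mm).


Cant deficiency = equilibrium cant - actual cant
CD = 171.0 - 66.4
CD = 104.6 mm

104.6


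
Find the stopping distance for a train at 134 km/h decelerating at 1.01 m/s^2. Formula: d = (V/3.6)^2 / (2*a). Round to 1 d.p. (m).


Convert speed: V = 134 / 3.6 = 37.2222 m/s
V^2 = 1385.4938
d = 1385.4938 / (2 * 1.01)
d = 1385.4938 / 2.02
d = 685.9 m

685.9


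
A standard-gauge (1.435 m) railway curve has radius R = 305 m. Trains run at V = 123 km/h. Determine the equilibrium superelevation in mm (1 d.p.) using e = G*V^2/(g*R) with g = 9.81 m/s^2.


Convert speed: V = 123 / 3.6 = 34.1667 m/s
Apply formula: e = 1.435 * 34.1667^2 / (9.81 * 305)
e = 1.435 * 1167.3611 / 2992.05
e = 0.559871 m = 559.9 mm

559.9


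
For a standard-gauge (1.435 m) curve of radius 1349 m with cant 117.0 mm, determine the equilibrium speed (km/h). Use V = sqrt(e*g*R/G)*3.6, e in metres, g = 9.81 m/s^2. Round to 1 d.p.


Convert cant: e = 117.0 mm = 0.1170 m
V_ms = sqrt(0.1170 * 9.81 * 1349 / 1.435)
V_ms = sqrt(1078.983784) = 32.8479 m/s
V = 32.8479 * 3.6 = 118.3 km/h

118.3


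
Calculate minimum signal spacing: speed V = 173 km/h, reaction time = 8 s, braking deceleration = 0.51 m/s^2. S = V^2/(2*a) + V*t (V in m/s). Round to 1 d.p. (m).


V = 173 / 3.6 = 48.0556 m/s
Braking distance = 48.0556^2 / (2*0.51) = 2264.0553 m
Sighting distance = 48.0556 * 8 = 384.4444 m
S = 2264.0553 + 384.4444 = 2648.5 m

2648.5


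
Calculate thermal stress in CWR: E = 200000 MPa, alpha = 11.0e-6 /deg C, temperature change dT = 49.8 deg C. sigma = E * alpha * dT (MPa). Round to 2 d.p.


sigma = E * alpha * dT
sigma = 200000 * 11.0e-6 * 49.8
sigma = 2.2 * 49.8
sigma = 109.56 MPa

109.56


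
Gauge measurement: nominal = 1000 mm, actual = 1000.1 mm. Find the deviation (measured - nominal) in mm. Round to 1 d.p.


Deviation = measured - nominal
Deviation = 1000.1 - 1000
Deviation = 0.1 mm

0.1


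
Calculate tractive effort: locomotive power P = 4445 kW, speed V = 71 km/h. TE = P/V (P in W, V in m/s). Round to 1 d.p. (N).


Convert: P = 4445 kW = 4445000 W
V = 71 / 3.6 = 19.7222 m/s
TE = 4445000 / 19.7222
TE = 225380.3 N

225380.3


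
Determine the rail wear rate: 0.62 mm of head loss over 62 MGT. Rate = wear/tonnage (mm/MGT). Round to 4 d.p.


Wear rate = total wear / cumulative tonnage
Rate = 0.62 / 62
Rate = 0.0100 mm/MGT

0.0100


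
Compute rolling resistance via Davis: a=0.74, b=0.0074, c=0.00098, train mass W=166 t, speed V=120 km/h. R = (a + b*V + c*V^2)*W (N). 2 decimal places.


b*V = 0.0074 * 120 = 0.888
c*V^2 = 0.00098 * 14400 = 14.112
R_per_t = 0.74 + 0.888 + 14.112 = 15.74 N/t
R_total = 15.74 * 166 = 2612.84 N

2612.84


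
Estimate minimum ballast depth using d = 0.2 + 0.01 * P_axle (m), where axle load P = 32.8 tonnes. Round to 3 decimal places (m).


d = 0.2 + 0.01 * 32.8
d = 0.2 + 0.328
d = 0.528 m

0.528


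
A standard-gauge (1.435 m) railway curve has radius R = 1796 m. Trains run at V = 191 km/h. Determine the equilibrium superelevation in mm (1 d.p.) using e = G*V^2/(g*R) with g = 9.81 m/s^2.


Convert speed: V = 191 / 3.6 = 53.0556 m/s
Apply formula: e = 1.435 * 53.0556^2 / (9.81 * 1796)
e = 1.435 * 2814.892 / 17618.76
e = 0.229265 m = 229.3 mm

229.3


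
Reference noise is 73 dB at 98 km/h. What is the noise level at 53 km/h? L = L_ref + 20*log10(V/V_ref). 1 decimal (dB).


V/V_ref = 53 / 98 = 0.540816
log10(0.540816) = -0.26695
20 * -0.26695 = -5.339
L = 73 + -5.339 = 67.7 dB

67.7


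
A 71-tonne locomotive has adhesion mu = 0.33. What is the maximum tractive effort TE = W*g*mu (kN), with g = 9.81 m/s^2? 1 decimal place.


TE_max = W * g * mu
TE_max = 71 * 9.81 * 0.33
TE_max = 696.51 * 0.33
TE_max = 229.8 kN

229.8


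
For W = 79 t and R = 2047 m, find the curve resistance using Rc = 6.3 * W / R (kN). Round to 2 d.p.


Rc = 6.3 * W / R
Rc = 6.3 * 79 / 2047
Rc = 497.7 / 2047
Rc = 0.24 kN

0.24


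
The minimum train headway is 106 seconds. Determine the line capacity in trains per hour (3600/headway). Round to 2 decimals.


Capacity = 3600 / headway
Capacity = 3600 / 106
Capacity = 33.96 trains/hour

33.96


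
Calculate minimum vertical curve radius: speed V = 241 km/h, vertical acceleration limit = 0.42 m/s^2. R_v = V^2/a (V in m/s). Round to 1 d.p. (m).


Convert speed: V = 241 / 3.6 = 66.9444 m/s
V^2 = 4481.5586 m^2/s^2
R_v = 4481.5586 / 0.42
R_v = 10670.4 m

10670.4


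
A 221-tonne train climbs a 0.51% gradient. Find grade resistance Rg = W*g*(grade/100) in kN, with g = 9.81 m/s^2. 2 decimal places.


Rg = W * 9.81 * grade / 100
Rg = 221 * 9.81 * 0.51 / 100
Rg = 2168.01 * 0.0051
Rg = 11.06 kN

11.06


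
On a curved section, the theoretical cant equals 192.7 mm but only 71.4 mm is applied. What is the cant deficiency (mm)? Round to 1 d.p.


Cant deficiency = equilibrium cant - actual cant
CD = 192.7 - 71.4
CD = 121.3 mm

121.3


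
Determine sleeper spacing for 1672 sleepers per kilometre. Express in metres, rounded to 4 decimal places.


Spacing = 1000 m / number of sleepers
Spacing = 1000 / 1672
Spacing = 0.5981 m

0.5981


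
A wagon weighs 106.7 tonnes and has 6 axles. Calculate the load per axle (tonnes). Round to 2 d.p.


Load per axle = total weight / number of axles
Load = 106.7 / 6
Load = 17.78 tonnes

17.78


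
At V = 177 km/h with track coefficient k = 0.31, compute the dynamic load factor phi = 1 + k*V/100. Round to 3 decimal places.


phi = 1 + k * V / 100
phi = 1 + 0.31 * 177 / 100
phi = 1 + 0.5487
phi = 1.549

1.549


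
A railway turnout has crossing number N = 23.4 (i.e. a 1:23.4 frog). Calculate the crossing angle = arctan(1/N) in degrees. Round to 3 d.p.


1/N = 1/23.4 = 0.042735
angle = arctan(0.042735) = 0.042709 rad
angle = 0.042709 * 180/pi = 2.447 degrees

2.447


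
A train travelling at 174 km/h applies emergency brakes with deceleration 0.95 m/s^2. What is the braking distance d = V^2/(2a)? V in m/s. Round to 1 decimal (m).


Convert speed: V = 174 / 3.6 = 48.3333 m/s
V^2 = 2336.1111
d = 2336.1111 / (2 * 0.95)
d = 2336.1111 / 1.9
d = 1229.5 m

1229.5


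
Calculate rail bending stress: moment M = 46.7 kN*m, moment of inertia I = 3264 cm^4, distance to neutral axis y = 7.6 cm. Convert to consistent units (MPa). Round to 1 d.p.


Convert units:
M = 46.7 kN*m = 46700000 N*mm
y = 7.6 cm = 76 mm
I = 3264 cm^4 = 32640000 mm^4
sigma = 46700000 * 76 / 32640000
sigma = 108.7 MPa

108.7


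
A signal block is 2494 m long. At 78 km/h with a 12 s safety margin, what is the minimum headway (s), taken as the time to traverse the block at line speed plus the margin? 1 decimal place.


V = 78 / 3.6 = 21.6667 m/s
Block traversal time = 2494 / 21.6667 = 115.1077 s
Headway = 115.1077 + 12
Headway = 127.1 s

127.1
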